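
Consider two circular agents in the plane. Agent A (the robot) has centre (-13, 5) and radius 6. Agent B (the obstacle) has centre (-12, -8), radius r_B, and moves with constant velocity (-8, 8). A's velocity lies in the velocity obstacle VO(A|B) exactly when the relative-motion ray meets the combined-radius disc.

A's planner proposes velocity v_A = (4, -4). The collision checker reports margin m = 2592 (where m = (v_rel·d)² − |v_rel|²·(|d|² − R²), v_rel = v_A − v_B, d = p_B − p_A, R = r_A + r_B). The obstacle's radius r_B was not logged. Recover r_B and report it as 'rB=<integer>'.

m = 2592
d = (1, -13);  v_rel = (12, -12),  |v_rel|² = 288
v_rel×d = (12)·(-13) − (-12)·(1) = -144
since m = R²·288 − (-144)²:  R² = (20736 + 2592) / 288 = 81
R = √81 = 9  ⇒  r_B = 9 − 6 = 3

rB=3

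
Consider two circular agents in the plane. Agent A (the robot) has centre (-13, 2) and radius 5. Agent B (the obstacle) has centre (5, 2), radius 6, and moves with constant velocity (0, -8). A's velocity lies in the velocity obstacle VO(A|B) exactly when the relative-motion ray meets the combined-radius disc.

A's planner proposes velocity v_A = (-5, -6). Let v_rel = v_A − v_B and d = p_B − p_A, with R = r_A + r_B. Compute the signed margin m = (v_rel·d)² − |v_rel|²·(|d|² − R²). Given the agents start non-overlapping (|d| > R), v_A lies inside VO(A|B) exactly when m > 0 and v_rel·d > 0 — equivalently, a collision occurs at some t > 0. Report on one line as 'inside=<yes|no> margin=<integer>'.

d = (18, 0),  |d|² = 324;  R = 5+6 = 11,  c = 324−11² = 203
v_rel = (-5, 2),  |v_rel|² = 29;  v_rel·d = (-5)·(18) + (2)·(0) = -90
29·t² + 180·t + 203 = 0  ⇒  m = (-90)² − 29·203 = 2213
m = 2213 > 0,  v_rel·d = -90 < 0  ⇒  outside

inside=no margin=2213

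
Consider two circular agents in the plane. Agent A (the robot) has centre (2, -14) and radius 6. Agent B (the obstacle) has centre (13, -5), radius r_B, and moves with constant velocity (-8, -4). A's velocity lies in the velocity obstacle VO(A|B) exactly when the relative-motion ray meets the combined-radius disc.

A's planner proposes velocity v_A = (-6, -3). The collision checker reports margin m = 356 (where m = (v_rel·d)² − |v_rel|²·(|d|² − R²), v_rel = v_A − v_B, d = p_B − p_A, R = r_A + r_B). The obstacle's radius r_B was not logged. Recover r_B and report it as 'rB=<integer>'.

m = 356
d = (11, 9);  v_rel = (2, 1),  |v_rel|² = 5
v_rel×d = (2)·(9) − (1)·(11) = 7
since m = R²·5 − 7²:  R² = (49 + 356) / 5 = 81
R = √81 = 9  ⇒  r_B = 9 − 6 = 3

rB=3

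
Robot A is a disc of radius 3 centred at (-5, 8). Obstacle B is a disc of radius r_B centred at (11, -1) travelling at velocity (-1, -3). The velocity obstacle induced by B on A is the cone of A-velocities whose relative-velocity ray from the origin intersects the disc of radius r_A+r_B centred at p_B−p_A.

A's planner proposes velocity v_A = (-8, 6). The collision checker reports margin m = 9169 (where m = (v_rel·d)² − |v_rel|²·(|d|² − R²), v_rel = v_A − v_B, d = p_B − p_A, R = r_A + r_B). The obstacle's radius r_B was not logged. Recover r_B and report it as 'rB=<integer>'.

m = 9169
d = (16, -9);  v_rel = (-7, 9),  |v_rel|² = 130
v_rel×d = (-7)·(-9) − (9)·(16) = -81
since m = R²·130 − (-81)²:  R² = (6561 + 9169) / 130 = 121
R = √121 = 11  ⇒  r_B = 11 − 3 = 8

rB=8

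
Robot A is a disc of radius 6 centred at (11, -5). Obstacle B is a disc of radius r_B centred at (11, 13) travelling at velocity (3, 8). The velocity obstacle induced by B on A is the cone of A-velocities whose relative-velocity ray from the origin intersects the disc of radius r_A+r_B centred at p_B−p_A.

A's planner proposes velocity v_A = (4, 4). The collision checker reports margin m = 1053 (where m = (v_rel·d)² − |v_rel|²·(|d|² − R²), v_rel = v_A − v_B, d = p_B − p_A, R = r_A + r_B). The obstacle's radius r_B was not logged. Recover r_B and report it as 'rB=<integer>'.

m = 1053
d = (0, 18);  v_rel = (1, -4),  |v_rel|² = 17
v_rel×d = (1)·(18) − (-4)·(0) = 18
since m = R²·17 − 18²:  R² = (324 + 1053) / 17 = 81
R = √81 = 9  ⇒  r_B = 9 − 6 = 3

rB=3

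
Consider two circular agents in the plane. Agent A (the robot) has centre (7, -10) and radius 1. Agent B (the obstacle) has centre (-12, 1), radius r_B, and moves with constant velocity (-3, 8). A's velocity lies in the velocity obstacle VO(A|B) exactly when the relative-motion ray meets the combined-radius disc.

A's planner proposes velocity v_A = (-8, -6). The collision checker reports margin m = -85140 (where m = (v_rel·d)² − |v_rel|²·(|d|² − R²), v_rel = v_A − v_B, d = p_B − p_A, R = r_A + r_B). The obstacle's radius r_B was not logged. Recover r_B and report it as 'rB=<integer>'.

m = -85140
d = (-19, 11);  v_rel = (-5, -14),  |v_rel|² = 221
v_rel×d = (-5)·(11) − (-14)·(-19) = -321
since m = R²·221 − (-321)²:  R² = (103041 + -85140) / 221 = 81
R = √81 = 9  ⇒  r_B = 9 − 1 = 8

rB=8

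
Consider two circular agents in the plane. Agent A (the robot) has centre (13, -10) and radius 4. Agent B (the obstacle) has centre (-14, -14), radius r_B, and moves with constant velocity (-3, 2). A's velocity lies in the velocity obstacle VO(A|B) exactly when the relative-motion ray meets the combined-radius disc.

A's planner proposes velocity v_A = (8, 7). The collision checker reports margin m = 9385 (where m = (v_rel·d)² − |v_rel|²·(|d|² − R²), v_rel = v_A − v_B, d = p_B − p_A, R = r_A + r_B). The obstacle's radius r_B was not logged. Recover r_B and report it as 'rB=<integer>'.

m = 9385
d = (-27, -4);  v_rel = (11, 5),  |v_rel|² = 146
v_rel×d = (11)·(-4) − (5)·(-27) = 91
since m = R²·146 − 91²:  R² = (8281 + 9385) / 146 = 121
R = √121 = 11  ⇒  r_B = 11 − 4 = 7

rB=7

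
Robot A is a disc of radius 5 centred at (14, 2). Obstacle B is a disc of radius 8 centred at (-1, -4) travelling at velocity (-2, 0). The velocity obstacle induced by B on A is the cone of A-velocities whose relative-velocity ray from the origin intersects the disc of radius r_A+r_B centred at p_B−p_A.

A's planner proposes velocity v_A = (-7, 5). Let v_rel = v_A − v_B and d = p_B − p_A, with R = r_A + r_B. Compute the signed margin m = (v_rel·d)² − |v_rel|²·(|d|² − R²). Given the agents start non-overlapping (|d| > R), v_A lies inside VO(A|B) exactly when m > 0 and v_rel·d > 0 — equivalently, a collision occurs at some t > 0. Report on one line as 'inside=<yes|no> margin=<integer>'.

d = (-15, -6),  |d|² = 261;  R = 5+8 = 13,  c = 261−13² = 92
v_rel = (-5, 5),  |v_rel|² = 50;  v_rel·d = (-5)·(-15) + (5)·(-6) = 45
50·t² − 90·t + 92 = 0  ⇒  m = 45² − 50·92 = -2575
m = -2575 < 0,  v_rel·d = 45 > 0  ⇒  outside

inside=no margin=-2575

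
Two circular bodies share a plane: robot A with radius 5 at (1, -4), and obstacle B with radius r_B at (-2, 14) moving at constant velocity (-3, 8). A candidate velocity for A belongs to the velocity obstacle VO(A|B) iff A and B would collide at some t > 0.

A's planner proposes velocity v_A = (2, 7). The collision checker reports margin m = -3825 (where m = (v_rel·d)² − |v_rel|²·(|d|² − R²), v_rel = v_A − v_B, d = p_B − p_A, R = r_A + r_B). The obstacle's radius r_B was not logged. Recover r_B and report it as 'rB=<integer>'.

m = -3825
d = (-3, 18);  v_rel = (5, -1),  |v_rel|² = 26
v_rel×d = (5)·(18) − (-1)·(-3) = 87
since m = R²·26 − 87²:  R² = (7569 + -3825) / 26 = 144
R = √144 = 12  ⇒  r_B = 12 − 5 = 7

rB=7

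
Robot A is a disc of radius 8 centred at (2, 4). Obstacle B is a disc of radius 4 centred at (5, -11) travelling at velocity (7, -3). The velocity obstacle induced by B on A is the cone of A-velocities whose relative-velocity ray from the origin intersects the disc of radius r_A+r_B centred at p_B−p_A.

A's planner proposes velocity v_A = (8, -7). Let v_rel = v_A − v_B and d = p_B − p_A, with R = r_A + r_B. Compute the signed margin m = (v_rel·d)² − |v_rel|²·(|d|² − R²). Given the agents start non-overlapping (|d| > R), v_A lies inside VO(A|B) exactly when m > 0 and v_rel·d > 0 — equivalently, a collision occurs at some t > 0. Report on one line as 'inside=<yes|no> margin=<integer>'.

d = (3, -15),  |d|² = 234;  R = 8+4 = 12,  c = 234−12² = 90
v_rel = (1, -4),  |v_rel|² = 17;  v_rel·d = (1)·(3) + (-4)·(-15) = 63
17·t² − 126·t + 90 = 0  ⇒  m = 63² − 17·90 = 2439
m = 2439 > 0,  v_rel·d = 63 > 0  ⇒  inside

inside=yes margin=2439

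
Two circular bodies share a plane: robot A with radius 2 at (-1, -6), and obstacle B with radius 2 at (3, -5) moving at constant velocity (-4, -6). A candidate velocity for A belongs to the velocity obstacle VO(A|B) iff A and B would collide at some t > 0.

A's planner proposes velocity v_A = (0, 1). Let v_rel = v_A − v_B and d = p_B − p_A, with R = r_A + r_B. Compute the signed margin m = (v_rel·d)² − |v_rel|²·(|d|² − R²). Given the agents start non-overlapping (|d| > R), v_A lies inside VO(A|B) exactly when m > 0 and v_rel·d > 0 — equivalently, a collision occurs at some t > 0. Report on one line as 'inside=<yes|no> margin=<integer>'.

d = (4, 1),  |d|² = 17;  R = 2+2 = 4,  c = 17−4² = 1
v_rel = (4, 7),  |v_rel|² = 65;  v_rel·d = (4)·(4) + (7)·(1) = 23
65·t² − 46·t + 1 = 0  ⇒  m = 23² − 65·1 = 464
m = 464 > 0,  v_rel·d = 23 > 0  ⇒  inside

inside=yes margin=464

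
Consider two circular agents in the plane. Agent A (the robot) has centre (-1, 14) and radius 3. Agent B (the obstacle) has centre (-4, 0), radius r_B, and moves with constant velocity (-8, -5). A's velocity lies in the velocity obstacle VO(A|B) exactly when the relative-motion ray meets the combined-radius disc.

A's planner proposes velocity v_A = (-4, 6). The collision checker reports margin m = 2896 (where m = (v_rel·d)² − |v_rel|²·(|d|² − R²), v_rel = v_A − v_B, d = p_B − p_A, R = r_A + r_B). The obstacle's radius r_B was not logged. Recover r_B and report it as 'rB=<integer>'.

m = 2896
d = (-3, -14);  v_rel = (4, 11),  |v_rel|² = 137
v_rel×d = (4)·(-14) − (11)·(-3) = -23
since m = R²·137 − (-23)²:  R² = (529 + 2896) / 137 = 25
R = √25 = 5  ⇒  r_B = 5 − 3 = 2

rB=2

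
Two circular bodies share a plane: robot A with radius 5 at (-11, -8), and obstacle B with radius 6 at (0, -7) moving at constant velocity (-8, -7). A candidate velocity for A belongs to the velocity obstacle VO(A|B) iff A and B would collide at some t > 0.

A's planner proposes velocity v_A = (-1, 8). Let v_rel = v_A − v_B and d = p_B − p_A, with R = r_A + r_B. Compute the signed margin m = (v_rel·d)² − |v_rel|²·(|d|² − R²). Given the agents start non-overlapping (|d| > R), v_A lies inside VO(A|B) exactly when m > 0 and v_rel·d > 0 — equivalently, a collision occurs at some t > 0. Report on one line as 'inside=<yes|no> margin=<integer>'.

d = (11, 1),  |d|² = 122;  R = 5+6 = 11,  c = 122−11² = 1
v_rel = (7, 15),  |v_rel|² = 274;  v_rel·d = (7)·(11) + (15)·(1) = 92
274·t² − 184·t + 1 = 0  ⇒  m = 92² − 274·1 = 8190
m = 8190 > 0,  v_rel·d = 92 > 0  ⇒  inside

inside=yes margin=8190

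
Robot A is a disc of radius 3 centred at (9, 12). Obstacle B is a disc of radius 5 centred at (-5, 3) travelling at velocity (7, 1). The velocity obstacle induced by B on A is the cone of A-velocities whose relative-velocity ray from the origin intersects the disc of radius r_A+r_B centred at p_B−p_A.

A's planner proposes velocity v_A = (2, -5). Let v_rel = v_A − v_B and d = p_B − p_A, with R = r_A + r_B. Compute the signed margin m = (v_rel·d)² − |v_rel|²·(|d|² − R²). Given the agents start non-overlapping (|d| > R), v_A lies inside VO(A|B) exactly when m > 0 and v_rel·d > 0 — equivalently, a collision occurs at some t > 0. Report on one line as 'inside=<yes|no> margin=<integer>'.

d = (-14, -9),  |d|² = 277;  R = 3+5 = 8,  c = 277−8² = 213
v_rel = (-5, -6),  |v_rel|² = 61;  v_rel·d = (-5)·(-14) + (-6)·(-9) = 124
61·t² − 248·t + 213 = 0  ⇒  m = 124² − 61·213 = 2383
m = 2383 > 0,  v_rel·d = 124 > 0  ⇒  inside

inside=yes margin=2383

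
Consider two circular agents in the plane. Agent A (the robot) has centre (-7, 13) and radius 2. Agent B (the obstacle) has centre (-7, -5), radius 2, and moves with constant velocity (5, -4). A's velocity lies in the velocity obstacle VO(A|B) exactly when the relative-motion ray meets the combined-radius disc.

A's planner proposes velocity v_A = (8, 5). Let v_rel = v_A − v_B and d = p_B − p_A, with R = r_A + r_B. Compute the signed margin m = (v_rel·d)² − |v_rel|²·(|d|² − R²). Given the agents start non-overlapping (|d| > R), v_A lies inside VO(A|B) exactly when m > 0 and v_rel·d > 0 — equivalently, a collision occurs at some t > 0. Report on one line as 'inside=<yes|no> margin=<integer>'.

d = (0, -18),  |d|² = 324;  R = 2+2 = 4,  c = 324−4² = 308
v_rel = (3, 9),  |v_rel|² = 90;  v_rel·d = (3)·(0) + (9)·(-18) = -162
90·t² + 324·t + 308 = 0  ⇒  m = (-162)² − 90·308 = -1476
m = -1476 < 0,  v_rel·d = -162 < 0  ⇒  outside

inside=no margin=-1476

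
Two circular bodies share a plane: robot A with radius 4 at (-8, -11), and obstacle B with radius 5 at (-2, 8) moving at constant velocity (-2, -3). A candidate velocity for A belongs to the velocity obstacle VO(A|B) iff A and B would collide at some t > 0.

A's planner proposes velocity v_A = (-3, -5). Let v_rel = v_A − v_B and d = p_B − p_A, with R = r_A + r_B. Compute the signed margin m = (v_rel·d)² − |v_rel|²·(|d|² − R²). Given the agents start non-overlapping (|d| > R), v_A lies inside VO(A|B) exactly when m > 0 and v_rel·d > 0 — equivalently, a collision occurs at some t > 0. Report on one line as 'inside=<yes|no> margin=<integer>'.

d = (6, 19),  |d|² = 397;  R = 4+5 = 9,  c = 397−9² = 316
v_rel = (-1, -2),  |v_rel|² = 5;  v_rel·d = (-1)·(6) + (-2)·(19) = -44
5·t² + 88·t + 316 = 0  ⇒  m = (-44)² − 5·316 = 356
m = 356 > 0,  v_rel·d = -44 < 0  ⇒  outside

inside=no margin=356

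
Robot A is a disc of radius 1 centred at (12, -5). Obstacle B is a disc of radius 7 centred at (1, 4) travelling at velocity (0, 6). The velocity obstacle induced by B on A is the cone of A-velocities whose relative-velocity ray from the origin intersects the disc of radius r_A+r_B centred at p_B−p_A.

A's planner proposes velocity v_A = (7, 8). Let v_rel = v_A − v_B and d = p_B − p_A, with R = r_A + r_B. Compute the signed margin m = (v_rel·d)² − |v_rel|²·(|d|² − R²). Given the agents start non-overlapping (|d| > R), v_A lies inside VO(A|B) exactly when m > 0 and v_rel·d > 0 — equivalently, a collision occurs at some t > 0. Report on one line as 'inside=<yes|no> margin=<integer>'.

d = (-11, 9),  |d|² = 202;  R = 1+7 = 8,  c = 202−8² = 138
v_rel = (7, 2),  |v_rel|² = 53;  v_rel·d = (7)·(-11) + (2)·(9) = -59
53·t² + 118·t + 138 = 0  ⇒  m = (-59)² − 53·138 = -3833
m = -3833 < 0,  v_rel·d = -59 < 0  ⇒  outside

inside=no margin=-3833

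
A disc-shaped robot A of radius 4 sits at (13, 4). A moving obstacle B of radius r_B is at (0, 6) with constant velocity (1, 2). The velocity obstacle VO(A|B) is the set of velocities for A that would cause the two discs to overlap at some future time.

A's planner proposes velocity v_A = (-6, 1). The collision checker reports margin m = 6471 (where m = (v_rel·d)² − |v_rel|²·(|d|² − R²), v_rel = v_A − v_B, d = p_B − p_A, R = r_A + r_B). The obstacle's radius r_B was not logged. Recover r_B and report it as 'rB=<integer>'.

m = 6471
d = (-13, 2);  v_rel = (-7, -1),  |v_rel|² = 50
v_rel×d = (-7)·(2) − (-1)·(-13) = -27
since m = R²·50 − (-27)²:  R² = (729 + 6471) / 50 = 144
R = √144 = 12  ⇒  r_B = 12 − 4 = 8

rB=8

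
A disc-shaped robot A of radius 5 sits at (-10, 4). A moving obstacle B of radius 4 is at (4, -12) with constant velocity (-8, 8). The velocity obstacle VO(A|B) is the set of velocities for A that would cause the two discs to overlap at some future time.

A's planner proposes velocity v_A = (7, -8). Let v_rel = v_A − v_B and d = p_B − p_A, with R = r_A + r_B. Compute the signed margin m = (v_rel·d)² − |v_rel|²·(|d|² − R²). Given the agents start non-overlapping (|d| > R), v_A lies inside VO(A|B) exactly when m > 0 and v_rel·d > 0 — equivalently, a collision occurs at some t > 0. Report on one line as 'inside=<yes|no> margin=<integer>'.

d = (14, -16),  |d|² = 452;  R = 5+4 = 9,  c = 452−9² = 371
v_rel = (15, -16),  |v_rel|² = 481;  v_rel·d = (15)·(14) + (-16)·(-16) = 466
481·t² − 932·t + 371 = 0  ⇒  m = 466² − 481·371 = 38705
m = 38705 > 0,  v_rel·d = 466 > 0  ⇒  inside

inside=yes margin=38705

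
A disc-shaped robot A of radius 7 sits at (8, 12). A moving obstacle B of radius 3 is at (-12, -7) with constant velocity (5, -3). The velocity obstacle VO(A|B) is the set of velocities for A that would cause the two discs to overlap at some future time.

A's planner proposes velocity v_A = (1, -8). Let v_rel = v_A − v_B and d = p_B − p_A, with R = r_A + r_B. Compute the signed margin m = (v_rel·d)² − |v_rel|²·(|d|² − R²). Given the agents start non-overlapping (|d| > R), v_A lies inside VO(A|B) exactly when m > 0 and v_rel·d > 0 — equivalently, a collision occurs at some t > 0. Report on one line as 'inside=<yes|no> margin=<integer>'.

d = (-20, -19),  |d|² = 761;  R = 7+3 = 10,  c = 761−10² = 661
v_rel = (-4, -5),  |v_rel|² = 41;  v_rel·d = (-4)·(-20) + (-5)·(-19) = 175
41·t² − 350·t + 661 = 0  ⇒  m = 175² − 41·661 = 3524
m = 3524 > 0,  v_rel·d = 175 > 0  ⇒  inside

inside=yes margin=3524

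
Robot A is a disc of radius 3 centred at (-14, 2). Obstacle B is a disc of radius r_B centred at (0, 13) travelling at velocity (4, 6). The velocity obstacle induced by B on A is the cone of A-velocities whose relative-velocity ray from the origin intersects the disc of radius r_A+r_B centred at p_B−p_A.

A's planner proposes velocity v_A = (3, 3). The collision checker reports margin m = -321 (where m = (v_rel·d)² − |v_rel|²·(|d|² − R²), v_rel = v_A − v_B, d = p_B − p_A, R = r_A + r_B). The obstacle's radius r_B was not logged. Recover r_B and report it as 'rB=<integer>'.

m = -321
d = (14, 11);  v_rel = (-1, -3),  |v_rel|² = 10
v_rel×d = (-1)·(11) − (-3)·(14) = 31
since m = R²·10 − 31²:  R² = (961 + -321) / 10 = 64
R = √64 = 8  ⇒  r_B = 8 − 3 = 5

rB=5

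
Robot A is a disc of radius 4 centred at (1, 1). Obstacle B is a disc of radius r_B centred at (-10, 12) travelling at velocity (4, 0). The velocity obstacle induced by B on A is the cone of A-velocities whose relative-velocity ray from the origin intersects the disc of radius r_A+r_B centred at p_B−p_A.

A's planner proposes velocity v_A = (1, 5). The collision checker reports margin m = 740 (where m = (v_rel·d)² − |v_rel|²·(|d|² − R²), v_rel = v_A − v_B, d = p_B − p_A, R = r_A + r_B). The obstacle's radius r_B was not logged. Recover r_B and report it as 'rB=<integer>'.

m = 740
d = (-11, 11);  v_rel = (-3, 5),  |v_rel|² = 34
v_rel×d = (-3)·(11) − (5)·(-11) = 22
since m = R²·34 − 22²:  R² = (484 + 740) / 34 = 36
R = √36 = 6  ⇒  r_B = 6 − 4 = 2

rB=2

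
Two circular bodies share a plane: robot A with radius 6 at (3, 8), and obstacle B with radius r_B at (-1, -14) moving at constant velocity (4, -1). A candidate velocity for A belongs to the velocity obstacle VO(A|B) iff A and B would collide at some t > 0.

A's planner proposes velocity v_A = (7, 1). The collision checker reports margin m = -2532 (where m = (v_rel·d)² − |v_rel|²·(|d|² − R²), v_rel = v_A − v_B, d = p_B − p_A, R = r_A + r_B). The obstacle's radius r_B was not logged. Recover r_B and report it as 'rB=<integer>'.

m = -2532
d = (-4, -22);  v_rel = (3, 2),  |v_rel|² = 13
v_rel×d = (3)·(-22) − (2)·(-4) = -58
since m = R²·13 − (-58)²:  R² = (3364 + -2532) / 13 = 64
R = √64 = 8  ⇒  r_B = 8 − 6 = 2

rB=2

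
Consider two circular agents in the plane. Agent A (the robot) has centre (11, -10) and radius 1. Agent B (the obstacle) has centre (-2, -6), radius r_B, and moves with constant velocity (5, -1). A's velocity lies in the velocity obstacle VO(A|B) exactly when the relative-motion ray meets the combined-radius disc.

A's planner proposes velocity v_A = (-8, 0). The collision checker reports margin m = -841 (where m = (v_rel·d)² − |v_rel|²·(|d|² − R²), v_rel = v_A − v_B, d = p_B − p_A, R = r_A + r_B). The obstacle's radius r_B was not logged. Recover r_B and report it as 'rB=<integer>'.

m = -841
d = (-13, 4);  v_rel = (-13, 1),  |v_rel|² = 170
v_rel×d = (-13)·(4) − (1)·(-13) = -39
since m = R²·170 − (-39)²:  R² = (1521 + -841) / 170 = 4
R = √4 = 2  ⇒  r_B = 2 − 1 = 1

rB=1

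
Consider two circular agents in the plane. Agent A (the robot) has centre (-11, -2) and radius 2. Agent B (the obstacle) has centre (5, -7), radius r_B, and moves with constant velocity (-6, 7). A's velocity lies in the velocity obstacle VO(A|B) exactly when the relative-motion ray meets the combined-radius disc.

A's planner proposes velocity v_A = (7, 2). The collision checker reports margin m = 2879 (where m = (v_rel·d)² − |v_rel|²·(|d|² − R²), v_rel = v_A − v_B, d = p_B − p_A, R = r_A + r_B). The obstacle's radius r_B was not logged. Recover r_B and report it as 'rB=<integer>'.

m = 2879
d = (16, -5);  v_rel = (13, -5),  |v_rel|² = 194
v_rel×d = (13)·(-5) − (-5)·(16) = 15
since m = R²·194 − 15²:  R² = (225 + 2879) / 194 = 16
R = √16 = 4  ⇒  r_B = 4 − 2 = 2

rB=2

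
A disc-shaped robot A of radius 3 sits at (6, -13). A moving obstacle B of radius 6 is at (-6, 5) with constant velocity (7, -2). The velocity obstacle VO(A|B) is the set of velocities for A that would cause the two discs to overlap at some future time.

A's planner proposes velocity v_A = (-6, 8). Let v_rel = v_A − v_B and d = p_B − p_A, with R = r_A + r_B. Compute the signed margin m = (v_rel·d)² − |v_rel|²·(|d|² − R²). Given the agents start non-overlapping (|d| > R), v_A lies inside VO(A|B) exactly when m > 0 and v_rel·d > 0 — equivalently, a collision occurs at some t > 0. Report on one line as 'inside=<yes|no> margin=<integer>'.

d = (-12, 18),  |d|² = 468;  R = 3+6 = 9,  c = 468−9² = 387
v_rel = (-13, 10),  |v_rel|² = 269;  v_rel·d = (-13)·(-12) + (10)·(18) = 336
269·t² − 672·t + 387 = 0  ⇒  m = 336² − 269·387 = 8793
m = 8793 > 0,  v_rel·d = 336 > 0  ⇒  inside

inside=yes margin=8793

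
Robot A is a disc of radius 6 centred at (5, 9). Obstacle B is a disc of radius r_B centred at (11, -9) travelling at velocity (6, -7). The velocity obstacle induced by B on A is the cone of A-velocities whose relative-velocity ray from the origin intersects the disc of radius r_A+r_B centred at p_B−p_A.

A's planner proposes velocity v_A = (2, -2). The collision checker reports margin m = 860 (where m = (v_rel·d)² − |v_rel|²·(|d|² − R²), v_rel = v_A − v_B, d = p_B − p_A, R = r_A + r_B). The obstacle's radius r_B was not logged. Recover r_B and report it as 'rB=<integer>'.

m = 860
d = (6, -18);  v_rel = (-4, 5),  |v_rel|² = 41
v_rel×d = (-4)·(-18) − (5)·(6) = 42
since m = R²·41 − 42²:  R² = (1764 + 860) / 41 = 64
R = √64 = 8  ⇒  r_B = 8 − 6 = 2

rB=2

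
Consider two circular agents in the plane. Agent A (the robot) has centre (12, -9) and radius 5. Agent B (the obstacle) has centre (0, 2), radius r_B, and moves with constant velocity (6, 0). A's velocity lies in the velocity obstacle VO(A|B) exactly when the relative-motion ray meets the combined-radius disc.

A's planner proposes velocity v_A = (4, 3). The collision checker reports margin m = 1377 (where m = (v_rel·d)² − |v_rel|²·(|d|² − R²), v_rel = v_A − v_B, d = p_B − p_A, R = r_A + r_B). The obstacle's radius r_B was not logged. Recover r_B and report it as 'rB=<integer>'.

m = 1377
d = (-12, 11);  v_rel = (-2, 3),  |v_rel|² = 13
v_rel×d = (-2)·(11) − (3)·(-12) = 14
since m = R²·13 − 14²:  R² = (196 + 1377) / 13 = 121
R = √121 = 11  ⇒  r_B = 11 − 5 = 6

rB=6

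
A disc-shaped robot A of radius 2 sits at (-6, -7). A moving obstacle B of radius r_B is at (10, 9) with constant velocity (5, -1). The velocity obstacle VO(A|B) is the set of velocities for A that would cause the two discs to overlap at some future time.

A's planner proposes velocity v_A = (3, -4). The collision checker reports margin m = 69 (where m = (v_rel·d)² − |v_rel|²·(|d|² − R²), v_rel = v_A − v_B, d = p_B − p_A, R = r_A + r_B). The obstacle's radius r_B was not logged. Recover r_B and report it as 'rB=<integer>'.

m = 69
d = (16, 16);  v_rel = (-2, -3),  |v_rel|² = 13
v_rel×d = (-2)·(16) − (-3)·(16) = 16
since m = R²·13 − 16²:  R² = (256 + 69) / 13 = 25
R = √25 = 5  ⇒  r_B = 5 − 2 = 3

rB=3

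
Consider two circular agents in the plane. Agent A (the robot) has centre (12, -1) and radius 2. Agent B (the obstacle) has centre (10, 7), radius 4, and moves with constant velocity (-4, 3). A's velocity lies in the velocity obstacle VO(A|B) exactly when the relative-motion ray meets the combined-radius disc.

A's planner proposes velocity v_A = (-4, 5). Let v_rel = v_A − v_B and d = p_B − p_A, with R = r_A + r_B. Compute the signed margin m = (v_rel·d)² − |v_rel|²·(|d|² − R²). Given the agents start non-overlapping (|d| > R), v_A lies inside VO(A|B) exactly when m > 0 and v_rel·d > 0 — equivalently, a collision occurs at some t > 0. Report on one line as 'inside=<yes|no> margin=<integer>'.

d = (-2, 8),  |d|² = 68;  R = 2+4 = 6,  c = 68−6² = 32
v_rel = (0, 2),  |v_rel|² = 4;  v_rel·d = (0)·(-2) + (2)·(8) = 16
4·t² − 32·t + 32 = 0  ⇒  m = 16² − 4·32 = 128
m = 128 > 0,  v_rel·d = 16 > 0  ⇒  inside

inside=yes margin=128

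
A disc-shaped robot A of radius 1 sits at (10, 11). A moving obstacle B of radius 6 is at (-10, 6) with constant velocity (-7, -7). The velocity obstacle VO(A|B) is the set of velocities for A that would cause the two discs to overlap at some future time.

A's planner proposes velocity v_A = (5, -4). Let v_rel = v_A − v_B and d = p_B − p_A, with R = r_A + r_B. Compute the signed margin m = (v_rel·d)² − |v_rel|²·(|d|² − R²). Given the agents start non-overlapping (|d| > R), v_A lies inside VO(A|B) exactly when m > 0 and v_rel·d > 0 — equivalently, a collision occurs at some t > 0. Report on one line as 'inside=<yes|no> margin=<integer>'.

d = (-20, -5),  |d|² = 425;  R = 1+6 = 7,  c = 425−7² = 376
v_rel = (12, 3),  |v_rel|² = 153;  v_rel·d = (12)·(-20) + (3)·(-5) = -255
153·t² + 510·t + 376 = 0  ⇒  m = (-255)² − 153·376 = 7497
m = 7497 > 0,  v_rel·d = -255 < 0  ⇒  outside

inside=no margin=7497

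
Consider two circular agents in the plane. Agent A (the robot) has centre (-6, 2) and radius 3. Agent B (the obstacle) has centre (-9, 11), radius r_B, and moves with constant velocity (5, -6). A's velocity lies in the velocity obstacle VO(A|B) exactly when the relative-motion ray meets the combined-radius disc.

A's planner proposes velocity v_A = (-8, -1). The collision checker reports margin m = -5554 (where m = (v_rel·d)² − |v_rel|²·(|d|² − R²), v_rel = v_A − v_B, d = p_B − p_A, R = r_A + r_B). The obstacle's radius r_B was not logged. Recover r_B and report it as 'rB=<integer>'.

m = -5554
d = (-3, 9);  v_rel = (-13, 5),  |v_rel|² = 194
v_rel×d = (-13)·(9) − (5)·(-3) = -102
since m = R²·194 − (-102)²:  R² = (10404 + -5554) / 194 = 25
R = √25 = 5  ⇒  r_B = 5 − 3 = 2

rB=2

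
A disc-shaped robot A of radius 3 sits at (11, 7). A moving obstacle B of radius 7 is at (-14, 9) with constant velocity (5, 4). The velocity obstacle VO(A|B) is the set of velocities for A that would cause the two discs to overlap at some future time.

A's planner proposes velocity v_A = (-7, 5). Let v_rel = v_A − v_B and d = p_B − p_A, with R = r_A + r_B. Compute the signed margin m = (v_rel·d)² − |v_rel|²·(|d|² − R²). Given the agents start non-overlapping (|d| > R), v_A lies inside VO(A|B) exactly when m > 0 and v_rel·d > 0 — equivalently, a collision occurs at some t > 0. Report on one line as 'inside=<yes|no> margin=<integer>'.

d = (-25, 2),  |d|² = 629;  R = 3+7 = 10,  c = 629−10² = 529
v_rel = (-12, 1),  |v_rel|² = 145;  v_rel·d = (-12)·(-25) + (1)·(2) = 302
145·t² − 604·t + 529 = 0  ⇒  m = 302² − 145·529 = 14499
m = 14499 > 0,  v_rel·d = 302 > 0  ⇒  inside

inside=yes margin=14499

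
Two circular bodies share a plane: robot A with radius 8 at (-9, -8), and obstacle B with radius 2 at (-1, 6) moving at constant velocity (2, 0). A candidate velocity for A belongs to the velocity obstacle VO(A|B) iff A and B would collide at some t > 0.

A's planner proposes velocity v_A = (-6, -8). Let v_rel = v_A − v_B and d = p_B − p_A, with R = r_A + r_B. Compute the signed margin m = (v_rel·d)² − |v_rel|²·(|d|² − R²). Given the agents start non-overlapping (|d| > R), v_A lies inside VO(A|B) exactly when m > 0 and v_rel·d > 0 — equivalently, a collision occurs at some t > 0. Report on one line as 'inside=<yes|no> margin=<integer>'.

d = (8, 14),  |d|² = 260;  R = 8+2 = 10,  c = 260−10² = 160
v_rel = (-8, -8),  |v_rel|² = 128;  v_rel·d = (-8)·(8) + (-8)·(14) = -176
128·t² + 352·t + 160 = 0  ⇒  m = (-176)² − 128·160 = 10496
m = 10496 > 0,  v_rel·d = -176 < 0  ⇒  outside

inside=no margin=10496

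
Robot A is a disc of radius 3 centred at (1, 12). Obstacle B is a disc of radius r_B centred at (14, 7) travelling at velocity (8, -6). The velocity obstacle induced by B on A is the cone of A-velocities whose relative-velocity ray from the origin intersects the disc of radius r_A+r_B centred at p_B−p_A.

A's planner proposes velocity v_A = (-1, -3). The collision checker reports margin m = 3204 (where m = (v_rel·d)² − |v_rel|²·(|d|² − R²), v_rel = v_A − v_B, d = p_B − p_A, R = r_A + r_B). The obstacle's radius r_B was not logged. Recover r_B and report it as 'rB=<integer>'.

m = 3204
d = (13, -5);  v_rel = (-9, 3),  |v_rel|² = 90
v_rel×d = (-9)·(-5) − (3)·(13) = 6
since m = R²·90 − 6²:  R² = (36 + 3204) / 90 = 36
R = √36 = 6  ⇒  r_B = 6 − 3 = 3

rB=3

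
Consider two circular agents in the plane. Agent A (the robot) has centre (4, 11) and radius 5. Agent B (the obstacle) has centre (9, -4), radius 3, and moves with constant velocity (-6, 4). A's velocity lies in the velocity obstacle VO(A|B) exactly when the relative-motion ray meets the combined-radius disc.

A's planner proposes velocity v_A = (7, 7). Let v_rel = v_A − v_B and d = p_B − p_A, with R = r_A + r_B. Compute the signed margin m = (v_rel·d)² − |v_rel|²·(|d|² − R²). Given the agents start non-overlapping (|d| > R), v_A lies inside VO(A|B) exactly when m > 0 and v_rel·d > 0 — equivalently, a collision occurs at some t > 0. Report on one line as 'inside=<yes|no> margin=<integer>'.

d = (5, -15),  |d|² = 250;  R = 5+3 = 8,  c = 250−8² = 186
v_rel = (13, 3),  |v_rel|² = 178;  v_rel·d = (13)·(5) + (3)·(-15) = 20
178·t² − 40·t + 186 = 0  ⇒  m = 20² − 178·186 = -32708
m = -32708 < 0,  v_rel·d = 20 > 0  ⇒  outside

inside=no margin=-32708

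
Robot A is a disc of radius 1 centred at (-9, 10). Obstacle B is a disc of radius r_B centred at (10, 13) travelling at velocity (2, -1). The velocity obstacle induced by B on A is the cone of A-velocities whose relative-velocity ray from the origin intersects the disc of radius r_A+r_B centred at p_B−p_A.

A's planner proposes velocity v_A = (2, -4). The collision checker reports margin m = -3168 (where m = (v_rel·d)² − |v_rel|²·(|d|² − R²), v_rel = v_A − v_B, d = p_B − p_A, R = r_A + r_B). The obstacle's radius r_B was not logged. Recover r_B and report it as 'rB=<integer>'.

m = -3168
d = (19, 3);  v_rel = (0, -3),  |v_rel|² = 9
v_rel×d = (0)·(3) − (-3)·(19) = 57
since m = R²·9 − 57²:  R² = (3249 + -3168) / 9 = 9
R = √9 = 3  ⇒  r_B = 3 − 1 = 2

rB=2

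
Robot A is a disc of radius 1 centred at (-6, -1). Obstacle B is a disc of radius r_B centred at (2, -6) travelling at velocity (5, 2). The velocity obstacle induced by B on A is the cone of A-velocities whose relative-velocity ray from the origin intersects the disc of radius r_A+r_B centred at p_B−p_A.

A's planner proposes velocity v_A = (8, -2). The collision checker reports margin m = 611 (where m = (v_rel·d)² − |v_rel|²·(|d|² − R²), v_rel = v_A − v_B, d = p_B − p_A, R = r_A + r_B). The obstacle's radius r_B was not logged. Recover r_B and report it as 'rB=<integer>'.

m = 611
d = (8, -5);  v_rel = (3, -4),  |v_rel|² = 25
v_rel×d = (3)·(-5) − (-4)·(8) = 17
since m = R²·25 − 17²:  R² = (289 + 611) / 25 = 36
R = √36 = 6  ⇒  r_B = 6 − 1 = 5

rB=5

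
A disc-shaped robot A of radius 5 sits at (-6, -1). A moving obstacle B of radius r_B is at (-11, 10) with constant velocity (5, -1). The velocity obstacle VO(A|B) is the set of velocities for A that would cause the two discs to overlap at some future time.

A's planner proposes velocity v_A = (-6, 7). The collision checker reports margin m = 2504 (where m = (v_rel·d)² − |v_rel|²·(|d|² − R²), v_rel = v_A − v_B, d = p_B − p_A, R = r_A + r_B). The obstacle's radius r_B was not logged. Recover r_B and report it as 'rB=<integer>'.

m = 2504
d = (-5, 11);  v_rel = (-11, 8),  |v_rel|² = 185
v_rel×d = (-11)·(11) − (8)·(-5) = -81
since m = R²·185 − (-81)²:  R² = (6561 + 2504) / 185 = 49
R = √49 = 7  ⇒  r_B = 7 − 5 = 2

rB=2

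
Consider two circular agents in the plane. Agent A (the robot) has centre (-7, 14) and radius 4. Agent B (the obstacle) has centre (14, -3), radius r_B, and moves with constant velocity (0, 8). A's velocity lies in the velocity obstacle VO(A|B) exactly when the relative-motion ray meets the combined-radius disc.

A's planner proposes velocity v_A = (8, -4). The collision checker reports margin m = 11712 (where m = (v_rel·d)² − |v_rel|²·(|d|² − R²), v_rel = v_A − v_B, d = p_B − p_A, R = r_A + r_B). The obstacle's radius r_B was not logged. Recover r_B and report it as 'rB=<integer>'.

m = 11712
d = (21, -17);  v_rel = (8, -12),  |v_rel|² = 208
v_rel×d = (8)·(-17) − (-12)·(21) = 116
since m = R²·208 − 116²:  R² = (13456 + 11712) / 208 = 121
R = √121 = 11  ⇒  r_B = 11 − 4 = 7

rB=7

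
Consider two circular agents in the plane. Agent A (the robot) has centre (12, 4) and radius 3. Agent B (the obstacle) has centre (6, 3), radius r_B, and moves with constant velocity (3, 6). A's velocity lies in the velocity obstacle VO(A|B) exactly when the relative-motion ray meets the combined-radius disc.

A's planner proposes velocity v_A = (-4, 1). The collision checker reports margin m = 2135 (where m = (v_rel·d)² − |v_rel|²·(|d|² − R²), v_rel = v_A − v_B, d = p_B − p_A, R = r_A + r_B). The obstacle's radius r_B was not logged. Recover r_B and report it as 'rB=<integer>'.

m = 2135
d = (-6, -1);  v_rel = (-7, -5),  |v_rel|² = 74
v_rel×d = (-7)·(-1) − (-5)·(-6) = -23
since m = R²·74 − (-23)²:  R² = (529 + 2135) / 74 = 36
R = √36 = 6  ⇒  r_B = 6 − 3 = 3

rB=3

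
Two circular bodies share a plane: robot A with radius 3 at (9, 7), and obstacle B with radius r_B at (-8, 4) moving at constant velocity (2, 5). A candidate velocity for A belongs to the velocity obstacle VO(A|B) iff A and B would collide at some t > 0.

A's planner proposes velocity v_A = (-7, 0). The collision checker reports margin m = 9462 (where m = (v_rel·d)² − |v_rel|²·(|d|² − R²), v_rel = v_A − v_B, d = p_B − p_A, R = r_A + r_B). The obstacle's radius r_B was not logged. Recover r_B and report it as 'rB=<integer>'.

m = 9462
d = (-17, -3);  v_rel = (-9, -5),  |v_rel|² = 106
v_rel×d = (-9)·(-3) − (-5)·(-17) = -58
since m = R²·106 − (-58)²:  R² = (3364 + 9462) / 106 = 121
R = √121 = 11  ⇒  r_B = 11 − 3 = 8

rB=8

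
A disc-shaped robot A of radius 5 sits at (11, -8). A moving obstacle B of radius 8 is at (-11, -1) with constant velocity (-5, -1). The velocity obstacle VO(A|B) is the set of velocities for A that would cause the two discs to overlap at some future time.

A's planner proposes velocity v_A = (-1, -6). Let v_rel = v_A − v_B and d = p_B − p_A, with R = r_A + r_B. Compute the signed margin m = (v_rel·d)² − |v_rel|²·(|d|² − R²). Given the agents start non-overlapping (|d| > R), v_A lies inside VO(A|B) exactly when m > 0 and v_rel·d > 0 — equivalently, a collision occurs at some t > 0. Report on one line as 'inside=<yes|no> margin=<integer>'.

d = (-22, 7),  |d|² = 533;  R = 5+8 = 13,  c = 533−13² = 364
v_rel = (4, -5),  |v_rel|² = 41;  v_rel·d = (4)·(-22) + (-5)·(7) = -123
41·t² + 246·t + 364 = 0  ⇒  m = (-123)² − 41·364 = 205
m = 205 > 0,  v_rel·d = -123 < 0  ⇒  outside

inside=no margin=205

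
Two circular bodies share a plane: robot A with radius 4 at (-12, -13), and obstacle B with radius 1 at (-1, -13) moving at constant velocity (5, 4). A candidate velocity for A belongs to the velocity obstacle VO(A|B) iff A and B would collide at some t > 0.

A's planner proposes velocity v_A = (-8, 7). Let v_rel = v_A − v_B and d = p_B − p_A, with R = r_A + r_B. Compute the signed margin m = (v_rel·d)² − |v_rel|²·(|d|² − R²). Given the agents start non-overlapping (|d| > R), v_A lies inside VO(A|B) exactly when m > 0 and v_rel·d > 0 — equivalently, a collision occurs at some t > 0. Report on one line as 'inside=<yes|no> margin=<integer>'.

d = (11, 0),  |d|² = 121;  R = 4+1 = 5,  c = 121−5² = 96
v_rel = (-13, 3),  |v_rel|² = 178;  v_rel·d = (-13)·(11) + (3)·(0) = -143
178·t² + 286·t + 96 = 0  ⇒  m = (-143)² − 178·96 = 3361
m = 3361 > 0,  v_rel·d = -143 < 0  ⇒  outside

inside=no margin=3361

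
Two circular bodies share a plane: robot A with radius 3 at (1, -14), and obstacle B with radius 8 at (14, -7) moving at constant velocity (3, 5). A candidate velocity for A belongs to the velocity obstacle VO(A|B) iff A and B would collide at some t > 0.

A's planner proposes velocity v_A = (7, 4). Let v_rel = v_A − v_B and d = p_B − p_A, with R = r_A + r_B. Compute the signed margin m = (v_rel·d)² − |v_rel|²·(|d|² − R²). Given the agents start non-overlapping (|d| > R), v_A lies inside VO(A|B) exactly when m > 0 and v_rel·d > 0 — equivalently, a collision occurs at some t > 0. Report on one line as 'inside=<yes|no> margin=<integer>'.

d = (13, 7),  |d|² = 218;  R = 3+8 = 11,  c = 218−11² = 97
v_rel = (4, -1),  |v_rel|² = 17;  v_rel·d = (4)·(13) + (-1)·(7) = 45
17·t² − 90·t + 97 = 0  ⇒  m = 45² − 17·97 = 376
m = 376 > 0,  v_rel·d = 45 > 0  ⇒  inside

inside=yes margin=376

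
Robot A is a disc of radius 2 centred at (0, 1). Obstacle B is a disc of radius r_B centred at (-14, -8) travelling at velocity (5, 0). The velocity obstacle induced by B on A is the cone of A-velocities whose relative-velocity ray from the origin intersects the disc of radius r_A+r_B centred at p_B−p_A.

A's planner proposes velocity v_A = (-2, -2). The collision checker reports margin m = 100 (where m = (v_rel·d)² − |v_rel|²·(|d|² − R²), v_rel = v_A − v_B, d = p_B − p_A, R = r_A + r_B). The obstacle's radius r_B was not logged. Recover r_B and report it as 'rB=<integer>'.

m = 100
d = (-14, -9);  v_rel = (-7, -2),  |v_rel|² = 53
v_rel×d = (-7)·(-9) − (-2)·(-14) = 35
since m = R²·53 − 35²:  R² = (1225 + 100) / 53 = 25
R = √25 = 5  ⇒  r_B = 5 − 2 = 3

rB=3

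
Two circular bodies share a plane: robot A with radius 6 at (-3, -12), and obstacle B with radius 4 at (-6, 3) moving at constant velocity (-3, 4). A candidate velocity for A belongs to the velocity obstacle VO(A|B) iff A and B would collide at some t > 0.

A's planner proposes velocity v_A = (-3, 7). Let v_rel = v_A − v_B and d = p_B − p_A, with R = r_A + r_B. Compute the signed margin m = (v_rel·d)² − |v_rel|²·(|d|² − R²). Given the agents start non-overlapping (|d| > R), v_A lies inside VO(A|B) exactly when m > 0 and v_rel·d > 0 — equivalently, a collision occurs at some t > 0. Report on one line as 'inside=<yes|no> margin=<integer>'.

d = (-3, 15),  |d|² = 234;  R = 6+4 = 10,  c = 234−10² = 134
v_rel = (0, 3),  |v_rel|² = 9;  v_rel·d = (0)·(-3) + (3)·(15) = 45
9·t² − 90·t + 134 = 0  ⇒  m = 45² − 9·134 = 819
m = 819 > 0,  v_rel·d = 45 > 0  ⇒  inside

inside=yes margin=819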